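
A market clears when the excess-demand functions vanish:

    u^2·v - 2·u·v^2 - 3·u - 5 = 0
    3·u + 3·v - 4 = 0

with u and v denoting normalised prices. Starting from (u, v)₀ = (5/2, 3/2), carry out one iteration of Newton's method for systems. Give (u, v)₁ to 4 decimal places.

At (5/2, 3/2): F = (-14.3750, 8.0000).
Jacobian J = [[2·u·v - 2·v^2 - 3, u^2 - 4·u·v], [3, 3]].
At the point, J = [[0.0000, -8.7500], [3.0000, 3.0000]] (det J = 26.2500).
Solving J·Δ = −F gives Δ = (-1.0238, -1.6429).
Then the next iterate is (u, v)₁ = (1.4762, -0.1429).

(1.4762, -0.1429)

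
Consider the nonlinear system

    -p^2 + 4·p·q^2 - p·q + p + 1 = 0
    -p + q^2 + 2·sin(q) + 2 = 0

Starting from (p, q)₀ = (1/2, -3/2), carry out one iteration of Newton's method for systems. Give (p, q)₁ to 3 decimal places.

(0.304, -0.817)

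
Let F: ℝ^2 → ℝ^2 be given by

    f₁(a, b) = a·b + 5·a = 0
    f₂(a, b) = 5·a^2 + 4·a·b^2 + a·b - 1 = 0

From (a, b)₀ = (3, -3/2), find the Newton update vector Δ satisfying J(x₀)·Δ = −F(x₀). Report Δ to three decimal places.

(-2.395, -0.706)

At (3, -3/2): F = (10.500, 66.500).
Jacobian J = [[b + 5, a], [10·a + 4·b^2 + b, 8·a·b + a]].
At the point, J = [[3.500, 3.000], [37.500, -33.000]] (det J = -228.000).
Solving J·Δ = −F gives Δ = (-2.395, -0.706).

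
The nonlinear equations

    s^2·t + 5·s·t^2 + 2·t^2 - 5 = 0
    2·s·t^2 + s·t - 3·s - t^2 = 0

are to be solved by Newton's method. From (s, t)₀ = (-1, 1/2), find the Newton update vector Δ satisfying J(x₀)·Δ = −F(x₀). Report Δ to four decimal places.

(4.9000, -2.0125)

At (-1, 1/2): F = (-5.2500, 1.7500).
Jacobian J = [[2·s·t + 5·t^2, s^2 + 10·s·t + 4·t], [2·t^2 + t - 3, 4·s·t + s - 2·t]].
At the point, J = [[0.2500, -2.0000], [-2.0000, -4.0000]] (det J = -5.0000).
Solving J·Δ = −F gives Δ = (4.9000, -2.0125).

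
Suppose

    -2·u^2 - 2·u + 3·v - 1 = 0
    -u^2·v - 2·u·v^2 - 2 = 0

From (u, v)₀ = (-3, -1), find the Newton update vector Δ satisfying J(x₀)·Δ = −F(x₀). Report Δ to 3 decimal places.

At (-3, -1): F = (-16.000, 13.000).
Jacobian J = [[-4·u - 2, 3], [-2·u·v - 2·v^2, -u^2 - 4·u·v]].
At the point, J = [[10.000, 3.000], [-8.000, -21.000]] (det J = -186.000).
Solving J·Δ = −F gives Δ = (1.597, 0.011).

(1.597, 0.011)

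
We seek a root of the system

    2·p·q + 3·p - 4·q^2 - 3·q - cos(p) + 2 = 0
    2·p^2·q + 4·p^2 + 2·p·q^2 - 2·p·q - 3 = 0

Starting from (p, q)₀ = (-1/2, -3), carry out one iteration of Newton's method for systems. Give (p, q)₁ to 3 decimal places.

At (-1/2, -3): F = (-24.37758, -15.500).
Jacobian J = [[2·q + sin(p) + 3, 2·p - 8·q - 3], [4·p·q + 8·p + 2·q^2 - 2·q, 2·p^2 + 4·p·q - 2·p]].
At the point, J = [[-3.47943, 20.000], [26.000, 7.500]] (det J = -546.09569).
Solving J·Δ = −F gives Δ = (0.233, 1.259).
Then the next iterate is (p, q)₁ = (-0.267, -1.741).

(-0.267, -1.741)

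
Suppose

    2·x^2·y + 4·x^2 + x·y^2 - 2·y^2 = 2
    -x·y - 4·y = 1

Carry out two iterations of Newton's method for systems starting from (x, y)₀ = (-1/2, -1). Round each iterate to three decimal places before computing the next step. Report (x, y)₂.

(-1.063, -0.323)

At (-1/2, -1): F = (-4.000, 2.500).
Jacobian J = [[4·x·y + 8·x + y^2, 2·x^2 + 2·x·y - 4·y], [-y, -x - 4]].
At the point, J = [[-1.000, 5.500], [1.000, -3.500]] (det J = -2.000).
Solving J·Δ = −F gives Δ = (0.125, 0.750).
Then the next iterate is (x, y)₁ = (-0.375, -0.250).
Round to (-0.375, -0.250) and repeat: F = (-1.65625, -0.09375), J = [[-2.56250, 1.46875], [0.250, -3.625]].
Δ = (-0.688, -0.073), so (x, y)₂ = (-1.063, -0.323).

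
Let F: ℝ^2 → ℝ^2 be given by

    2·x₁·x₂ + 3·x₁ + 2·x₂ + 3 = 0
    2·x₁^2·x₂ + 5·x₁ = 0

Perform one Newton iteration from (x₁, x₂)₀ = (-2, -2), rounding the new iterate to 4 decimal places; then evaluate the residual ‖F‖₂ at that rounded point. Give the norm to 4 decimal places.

5.6820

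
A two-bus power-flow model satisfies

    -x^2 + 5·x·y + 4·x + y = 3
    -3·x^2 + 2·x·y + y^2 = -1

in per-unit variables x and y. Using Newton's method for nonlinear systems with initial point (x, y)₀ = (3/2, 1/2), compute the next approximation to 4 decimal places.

(0.8415, 0.1829)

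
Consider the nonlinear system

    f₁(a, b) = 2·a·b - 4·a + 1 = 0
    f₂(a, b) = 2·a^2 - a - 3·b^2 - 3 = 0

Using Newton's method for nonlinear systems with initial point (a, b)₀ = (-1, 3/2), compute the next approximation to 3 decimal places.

(-32.500, 18.250)

At (-1, 3/2): F = (2.000, -6.750).
Jacobian J = [[2·b - 4, 2·a], [4·a - 1, -6·b]].
At the point, J = [[-1.000, -2.000], [-5.000, -9.000]] (det J = -1.000).
Solving J·Δ = −F gives Δ = (-31.500, 16.750).
Then the next iterate is (a, b)₁ = (-32.500, 18.250).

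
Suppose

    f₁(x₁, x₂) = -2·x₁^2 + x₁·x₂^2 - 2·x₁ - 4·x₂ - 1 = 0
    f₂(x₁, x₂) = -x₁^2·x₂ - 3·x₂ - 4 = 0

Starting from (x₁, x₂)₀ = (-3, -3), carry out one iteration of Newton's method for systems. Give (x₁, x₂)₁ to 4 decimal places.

(1.6667, -7.3333)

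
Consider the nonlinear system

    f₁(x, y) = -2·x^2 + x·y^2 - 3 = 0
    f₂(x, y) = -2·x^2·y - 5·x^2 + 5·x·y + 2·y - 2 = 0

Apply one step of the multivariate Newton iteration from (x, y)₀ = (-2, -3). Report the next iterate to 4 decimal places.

(1.4545, -5.4773)

At (-2, -3): F = (-29.0000, 26.0000).
Jacobian J = [[-4·x + y^2, 2·x·y], [-4·x·y - 10·x + 5·y, -2·x^2 + 5·x + 2]].
At the point, J = [[17.0000, 12.0000], [-19.0000, -16.0000]] (det J = -44.0000).
Solving J·Δ = −F gives Δ = (3.4545, -2.4773).
Then the next iterate is (x, y)₁ = (1.4545, -5.4773).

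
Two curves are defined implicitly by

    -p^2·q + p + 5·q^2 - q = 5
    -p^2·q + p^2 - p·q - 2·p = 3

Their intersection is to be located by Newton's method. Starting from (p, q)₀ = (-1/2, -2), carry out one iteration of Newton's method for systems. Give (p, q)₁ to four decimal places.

At (-1/2, -2): F = (17.0000, -2.2500).
Jacobian J = [[-2·p·q + 1, -p^2 + 10·q - 1], [-2·p·q + 2·p - q - 2, -p^2 - p]].
At the point, J = [[-1.0000, -21.2500], [-3.0000, 0.2500]] (det J = -64.0000).
Solving J·Δ = −F gives Δ = (-0.6807, 0.8320).
Then the next iterate is (p, q)₁ = (-1.1807, -1.1680).

(-1.1807, -1.1680)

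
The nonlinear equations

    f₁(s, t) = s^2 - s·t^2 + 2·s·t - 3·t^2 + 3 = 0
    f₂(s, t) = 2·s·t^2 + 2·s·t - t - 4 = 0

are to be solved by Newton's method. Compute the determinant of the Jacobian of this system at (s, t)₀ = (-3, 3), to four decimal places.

531.0000

J = [[2·s - t^2 + 2·t, -2·s·t + 2·s - 6·t], [2·t^2 + 2·t, 4·s·t + 2·s - 1]].
At the point, J = [[-9.0000, -6.0000], [24.0000, -43.0000]].
det J = 531.0000.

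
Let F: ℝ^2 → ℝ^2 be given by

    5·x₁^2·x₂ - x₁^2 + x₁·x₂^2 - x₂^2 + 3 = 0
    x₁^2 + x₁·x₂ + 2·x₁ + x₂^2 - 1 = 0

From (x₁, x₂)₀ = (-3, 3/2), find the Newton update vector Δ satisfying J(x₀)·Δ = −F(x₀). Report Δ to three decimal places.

At (-3, 3/2): F = (52.500, -0.250).
Jacobian J = [[10·x₁·x₂ - 2·x₁ + x₂^2, 5·x₁^2 + 2·x₁·x₂ - 2·x₂], [2·x₁ + x₂ + 2, x₁ + 2·x₂]].
At the point, J = [[-36.750, 33.000], [-2.500, 0.000]] (det J = 82.500).
Solving J·Δ = −F gives Δ = (-0.100, -1.702).

(-0.100, -1.702)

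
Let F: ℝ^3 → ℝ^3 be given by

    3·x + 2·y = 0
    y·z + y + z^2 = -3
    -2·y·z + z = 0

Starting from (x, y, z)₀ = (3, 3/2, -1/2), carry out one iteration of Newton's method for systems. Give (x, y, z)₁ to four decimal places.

(2.7778, -4.1667, -2.8333)

At (3, 3/2, -1/2): F = (12.0000, 4.0000, 1.0000).
Jacobian J = [[3, 2, 0], [0, z + 1, y + 2·z], [0, -2·z, -2·y + 1]].
At the point, J = [[3.0000, 2.0000, 0.0000], [0.0000, 0.5000, 0.5000], [0.0000, 1.0000, -2.0000]] (det J = -4.5000).
Solving J·Δ = −F gives Δ = (-0.2222, -5.6667, -2.3333).
Then the next iterate is (x, y, z)₁ = (2.7778, -4.1667, -2.8333).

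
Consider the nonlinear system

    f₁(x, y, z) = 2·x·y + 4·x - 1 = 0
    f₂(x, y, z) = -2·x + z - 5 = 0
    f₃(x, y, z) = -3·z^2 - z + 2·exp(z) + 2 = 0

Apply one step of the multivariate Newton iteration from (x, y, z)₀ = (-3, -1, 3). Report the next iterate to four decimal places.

At (-3, -1, 3): F = (-7.0000, 4.0000, 12.171074).
Jacobian J = [[2·y + 4, 2·x, 0], [-2, 0, 1], [0, 0, -6·z + 2·exp(z) - 1]].
At the point, J = [[2.0000, -6.0000, 0.0000], [-2.0000, 0.0000, 1.0000], [0.0000, 0.0000, 21.171074]] (det J = -254.052886).
Solving J·Δ = −F gives Δ = (1.7126, -0.5958, -0.5749).
Then the next iterate is (x, y, z)₁ = (-1.2874, -1.5958, 2.4251).

(-1.2874, -1.5958, 2.4251)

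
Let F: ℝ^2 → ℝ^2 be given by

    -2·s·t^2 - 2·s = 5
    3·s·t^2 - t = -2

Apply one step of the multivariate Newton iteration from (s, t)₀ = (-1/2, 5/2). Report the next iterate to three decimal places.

(-1.525, -0.924)

At (-1/2, 5/2): F = (2.250, -9.875).
Jacobian J = [[-2·t^2 - 2, -4·s·t], [3·t^2, 6·s·t - 1]].
At the point, J = [[-14.500, 5.000], [18.750, -8.500]] (det J = 29.500).
Solving J·Δ = −F gives Δ = (-1.025, -3.424).
Then the next iterate is (s, t)₁ = (-1.525, -0.924).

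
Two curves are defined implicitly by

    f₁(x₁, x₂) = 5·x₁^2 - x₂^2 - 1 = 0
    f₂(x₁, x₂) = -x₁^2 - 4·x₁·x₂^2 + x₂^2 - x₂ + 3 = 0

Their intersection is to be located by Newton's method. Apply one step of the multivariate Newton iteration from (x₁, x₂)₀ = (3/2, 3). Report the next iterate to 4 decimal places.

(1.0390, 2.0558)

At (3/2, 3): F = (1.2500, -47.2500).
Jacobian J = [[10·x₁, -2·x₂], [-2·x₁ - 4·x₂^2, -8·x₁·x₂ + 2·x₂ - 1]].
At the point, J = [[15.0000, -6.0000], [-39.0000, -31.0000]] (det J = -699.0000).
Solving J·Δ = −F gives Δ = (-0.4610, -0.9442).
Then the next iterate is (x₁, x₂)₁ = (1.0390, 2.0558).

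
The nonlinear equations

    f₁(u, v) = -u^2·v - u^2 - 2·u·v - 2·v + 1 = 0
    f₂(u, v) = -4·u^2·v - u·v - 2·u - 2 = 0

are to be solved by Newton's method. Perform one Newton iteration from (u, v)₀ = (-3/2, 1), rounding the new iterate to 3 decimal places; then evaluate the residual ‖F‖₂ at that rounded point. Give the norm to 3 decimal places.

At (-3/2, 1): F = (-2.500, -6.500).
Jacobian J = [[-2·u·v - 2·u - 2·v, -u^2 - 2·u - 2], [-8·u·v - v - 2, -4·u^2 - u]].
At the point, J = [[4.000, -1.250], [9.000, -7.500]] (det J = -18.750).
Solving J·Δ = −F gives Δ = (0.567, -0.187).
Then the next iterate is (u, v)₁ = (-0.933, 0.813).
Re-evaluating at (-0.933, 0.813): F = (-0.68714, -2.20630), so ‖F‖₂ = 2.311.

2.311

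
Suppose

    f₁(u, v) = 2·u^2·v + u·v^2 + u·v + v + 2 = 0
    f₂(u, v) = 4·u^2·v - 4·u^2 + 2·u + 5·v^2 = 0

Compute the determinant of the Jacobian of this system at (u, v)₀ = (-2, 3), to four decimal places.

-702.0000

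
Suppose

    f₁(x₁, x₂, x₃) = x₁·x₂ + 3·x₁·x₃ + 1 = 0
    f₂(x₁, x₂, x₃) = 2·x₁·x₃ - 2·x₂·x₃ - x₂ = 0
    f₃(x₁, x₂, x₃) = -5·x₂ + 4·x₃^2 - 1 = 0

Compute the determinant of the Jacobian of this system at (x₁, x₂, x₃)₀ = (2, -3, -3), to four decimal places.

J = [[x₂ + 3·x₃, x₁, 3·x₁], [2·x₃, -2·x₃ - 1, 2·x₁ - 2·x₂], [0, -5, 8·x₃]].
At the point, J = [[-12.0000, 2.0000, 6.0000], [-6.0000, 5.0000, 10.0000], [0.0000, -5.0000, -24.0000]].
det J = 732.0000.

732.0000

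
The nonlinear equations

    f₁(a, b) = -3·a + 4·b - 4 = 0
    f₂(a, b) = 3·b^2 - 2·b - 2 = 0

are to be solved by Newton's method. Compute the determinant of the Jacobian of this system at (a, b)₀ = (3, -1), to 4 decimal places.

24.0000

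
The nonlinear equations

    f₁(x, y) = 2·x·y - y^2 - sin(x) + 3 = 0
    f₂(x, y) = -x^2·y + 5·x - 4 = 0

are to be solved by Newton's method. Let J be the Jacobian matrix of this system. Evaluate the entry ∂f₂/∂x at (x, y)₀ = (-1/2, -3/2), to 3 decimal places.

3.500

∂f₂/∂x = -2·x·y + 5.
At (-1/2, -3/2) this is 3.500.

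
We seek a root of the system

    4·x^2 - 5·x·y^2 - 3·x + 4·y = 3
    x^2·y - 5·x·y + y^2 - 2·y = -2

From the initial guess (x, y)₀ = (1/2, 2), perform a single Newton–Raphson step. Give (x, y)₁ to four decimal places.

(0.1850, 2.0809)

At (1/2, 2): F = (-5.5000, -2.5000).
Jacobian J = [[8·x - 5·y^2 - 3, -10·x·y + 4], [2·x·y - 5·y, x^2 - 5·x + 2·y - 2]].
At the point, J = [[-19.0000, -6.0000], [-8.0000, -0.2500]] (det J = -43.2500).
Solving J·Δ = −F gives Δ = (-0.3150, 0.0809).
Then the next iterate is (x, y)₁ = (0.1850, 2.0809).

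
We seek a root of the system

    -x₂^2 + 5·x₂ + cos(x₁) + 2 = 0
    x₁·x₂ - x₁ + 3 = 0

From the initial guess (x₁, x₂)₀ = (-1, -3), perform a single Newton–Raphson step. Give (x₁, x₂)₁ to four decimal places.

(0.2869, -1.1476)

At (-1, -3): F = (-21.459698, 7.0000).
Jacobian J = [[-sin(x₁), -2·x₂ + 5], [x₂ - 1, x₁]].
At the point, J = [[0.841471, 11.0000], [-4.0000, -1.0000]] (det J = 43.158529).
Solving J·Δ = −F gives Δ = (1.2869, 1.8524).
Then the next iterate is (x₁, x₂)₁ = (0.2869, -1.1476).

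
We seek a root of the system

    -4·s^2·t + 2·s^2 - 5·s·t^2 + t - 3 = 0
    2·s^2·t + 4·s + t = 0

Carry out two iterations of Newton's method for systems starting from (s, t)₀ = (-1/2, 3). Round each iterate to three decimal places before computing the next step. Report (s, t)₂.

(-0.057, 1.058)

At (-1/2, 3): F = (20.000, 2.500).
Jacobian J = [[-8·s·t + 4·s - 5·t^2, -4·s^2 - 10·s·t + 1], [4·s·t + 4, 2·s^2 + 1]].
At the point, J = [[-35.000, 15.000], [-2.000, 1.500]] (det J = -22.500).
Solving J·Δ = −F gives Δ = (-0.333, -2.111).
Then the next iterate is (s, t)₁ = (-0.833, 0.889).
Round to (-0.833, 0.889) and repeat: F = (0.10100, -1.20927), J = [[-1.35931, 5.62981], [1.03785, 2.38778]].
Δ = (0.776, 0.169), so (s, t)₂ = (-0.057, 1.058).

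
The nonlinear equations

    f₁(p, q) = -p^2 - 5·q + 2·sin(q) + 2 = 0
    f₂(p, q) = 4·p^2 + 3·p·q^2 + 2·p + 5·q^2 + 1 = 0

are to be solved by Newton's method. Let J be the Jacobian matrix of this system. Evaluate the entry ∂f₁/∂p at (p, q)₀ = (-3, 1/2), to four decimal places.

∂f₁/∂p = -2·p.
At (-3, 1/2) this is 6.0000.

6.0000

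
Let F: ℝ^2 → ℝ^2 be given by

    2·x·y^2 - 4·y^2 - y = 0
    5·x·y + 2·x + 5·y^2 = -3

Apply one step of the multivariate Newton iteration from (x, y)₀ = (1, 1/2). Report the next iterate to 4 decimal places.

(0.1216, 0.0203)

At (1, 1/2): F = (-1.0000, 8.7500).
Jacobian J = [[2·y^2, 4·x·y - 8·y - 1], [5·y + 2, 5·x + 10·y]].
At the point, J = [[0.5000, -3.0000], [4.5000, 10.0000]] (det J = 18.5000).
Solving J·Δ = −F gives Δ = (-0.8784, -0.4797).
Then the next iterate is (x, y)₁ = (0.1216, 0.0203).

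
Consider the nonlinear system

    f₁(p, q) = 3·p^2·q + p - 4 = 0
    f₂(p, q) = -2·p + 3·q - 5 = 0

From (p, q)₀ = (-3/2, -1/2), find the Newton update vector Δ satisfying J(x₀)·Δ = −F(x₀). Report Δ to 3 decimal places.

At (-3/2, -1/2): F = (-8.875, -3.500).
Jacobian J = [[6·p·q + 1, 3·p^2], [-2, 3]].
At the point, J = [[5.500, 6.750], [-2.000, 3.000]] (det J = 30.000).
Solving J·Δ = −F gives Δ = (0.100, 1.233).

(0.100, 1.233)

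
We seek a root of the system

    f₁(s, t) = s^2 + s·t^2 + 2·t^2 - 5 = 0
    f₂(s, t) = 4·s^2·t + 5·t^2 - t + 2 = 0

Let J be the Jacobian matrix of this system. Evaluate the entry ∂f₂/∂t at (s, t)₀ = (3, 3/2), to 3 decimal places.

50.000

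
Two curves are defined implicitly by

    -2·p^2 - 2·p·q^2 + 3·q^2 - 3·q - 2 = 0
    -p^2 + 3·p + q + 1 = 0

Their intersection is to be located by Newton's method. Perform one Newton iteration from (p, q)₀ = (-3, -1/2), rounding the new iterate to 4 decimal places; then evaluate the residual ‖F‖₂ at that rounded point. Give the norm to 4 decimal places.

At (-3, -1/2): F = (-16.2500, -17.5000).
Jacobian J = [[-4·p - 2·q^2, -4·p·q + 6·q - 3], [-2·p + 3, 1]].
At the point, J = [[11.5000, -12.0000], [9.0000, 1.0000]] (det J = 119.5000).
Solving J·Δ = −F gives Δ = (1.8933, 0.4603).
Then the next iterate is (p, q)₁ = (-1.1067, -0.0397).
Re-evaluating at (-1.1067, -0.0397): F = (-4.322253, -3.584585), so ‖F‖₂ = 5.6153.

5.6153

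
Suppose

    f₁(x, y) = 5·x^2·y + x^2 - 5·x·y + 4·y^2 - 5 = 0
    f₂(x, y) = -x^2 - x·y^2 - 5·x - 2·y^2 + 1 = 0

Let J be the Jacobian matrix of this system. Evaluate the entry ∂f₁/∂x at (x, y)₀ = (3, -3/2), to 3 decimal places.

-31.500

∂f₁/∂x = 10·x·y + 2·x - 5·y.
At (3, -3/2) this is -31.500.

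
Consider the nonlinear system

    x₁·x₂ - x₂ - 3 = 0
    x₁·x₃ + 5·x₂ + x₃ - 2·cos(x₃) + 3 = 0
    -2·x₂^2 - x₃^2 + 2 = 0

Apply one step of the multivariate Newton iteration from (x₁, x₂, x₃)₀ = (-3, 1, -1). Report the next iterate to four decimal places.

(4.0490, 1.0122, -0.4755)

At (-3, 1, -1): F = (-7.0000, 8.919395, -1.0000).
Jacobian J = [[x₂, x₁ - 1, 0], [x₃, 5, x₁ + 2·sin(x₃) + 1], [0, -4·x₂, -2·x₃]].
At the point, J = [[1.0000, -4.0000, 0.0000], [-1.0000, 5.0000, -3.682942], [0.0000, -4.0000, 2.0000]] (det J = -12.731768).
Solving J·Δ = −F gives Δ = (7.0490, 0.0122, 0.5245).
Then the next iterate is (x₁, x₂, x₃)₁ = (4.0490, 1.0122, -0.4755).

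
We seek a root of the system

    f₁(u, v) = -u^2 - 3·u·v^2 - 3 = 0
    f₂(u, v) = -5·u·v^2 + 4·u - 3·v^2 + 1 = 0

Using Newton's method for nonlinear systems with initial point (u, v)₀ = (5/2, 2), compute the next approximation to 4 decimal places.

At (5/2, 2): F = (-39.2500, -51.0000).
Jacobian J = [[-2·u - 3·v^2, -6·u·v], [-5·v^2 + 4, -10·u·v - 6·v]].
At the point, J = [[-17.0000, -30.0000], [-16.0000, -62.0000]] (det J = 574.0000).
Solving J·Δ = −F gives Δ = (-1.5740, -0.4164).
Then the next iterate is (u, v)₁ = (0.9260, 1.5836).

(0.9260, 1.5836)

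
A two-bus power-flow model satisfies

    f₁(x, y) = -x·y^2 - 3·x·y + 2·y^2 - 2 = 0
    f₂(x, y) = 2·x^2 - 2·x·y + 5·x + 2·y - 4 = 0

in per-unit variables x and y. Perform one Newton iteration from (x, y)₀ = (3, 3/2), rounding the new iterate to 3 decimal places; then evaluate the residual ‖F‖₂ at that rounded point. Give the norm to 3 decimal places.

6.767

At (3, 3/2): F = (-17.750, 23.000).
Jacobian J = [[-y^2 - 3·y, -2·x·y - 3·x + 4·y], [4·x - 2·y + 5, -2·x + 2]].
At the point, J = [[-6.750, -12.000], [14.000, -4.000]] (det J = 195.000).
Solving J·Δ = −F gives Δ = (-1.779, -0.478).
Then the next iterate is (x, y)₁ = (1.221, 1.022).
Re-evaluating at (1.221, 1.022): F = (-4.92993, 4.63496), so ‖F‖₂ = 6.767.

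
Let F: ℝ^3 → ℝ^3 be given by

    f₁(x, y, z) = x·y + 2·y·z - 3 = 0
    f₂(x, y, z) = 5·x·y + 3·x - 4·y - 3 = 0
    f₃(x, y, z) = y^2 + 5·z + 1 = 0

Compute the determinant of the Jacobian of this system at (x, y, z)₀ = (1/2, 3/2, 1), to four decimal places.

J = [[y, x + 2·z, 2·y], [5·y + 3, 5·x - 4, 0], [0, 2·y, 5]].
At the point, J = [[1.5000, 2.5000, 3.0000], [10.5000, -1.5000, 0.0000], [0.0000, 3.0000, 5.0000]].
det J = -48.0000.

-48.0000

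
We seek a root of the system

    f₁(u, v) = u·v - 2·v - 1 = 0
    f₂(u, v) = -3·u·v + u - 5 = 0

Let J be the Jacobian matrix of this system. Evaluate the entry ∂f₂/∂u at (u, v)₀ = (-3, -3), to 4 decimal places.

10.0000

∂f₂/∂u = -3·v + 1.
At (-3, -3) this is 10.0000.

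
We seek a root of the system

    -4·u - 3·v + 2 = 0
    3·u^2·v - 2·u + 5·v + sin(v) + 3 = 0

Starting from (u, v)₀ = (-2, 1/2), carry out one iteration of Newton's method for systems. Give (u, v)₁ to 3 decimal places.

(0.093, 0.543)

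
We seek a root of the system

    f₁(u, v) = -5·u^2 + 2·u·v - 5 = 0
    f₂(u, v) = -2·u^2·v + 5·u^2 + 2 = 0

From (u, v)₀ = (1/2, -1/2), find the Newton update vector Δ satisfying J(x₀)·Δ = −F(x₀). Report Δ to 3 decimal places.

At (1/2, -1/2): F = (-6.750, 3.500).
Jacobian J = [[-10·u + 2·v, 2·u], [-4·u·v + 10·u, -2·u^2]].
At the point, J = [[-6.000, 1.000], [6.000, -0.500]] (det J = -3.000).
Solving J·Δ = −F gives Δ = (-0.042, 6.500).

(-0.042, 6.500)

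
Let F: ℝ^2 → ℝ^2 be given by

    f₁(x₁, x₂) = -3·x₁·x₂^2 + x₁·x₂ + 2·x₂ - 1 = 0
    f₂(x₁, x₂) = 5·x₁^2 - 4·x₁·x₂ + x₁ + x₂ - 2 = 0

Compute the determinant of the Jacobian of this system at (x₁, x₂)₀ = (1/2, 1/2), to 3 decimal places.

J = [[-3·x₂^2 + x₂, -6·x₁·x₂ + x₁ + 2], [10·x₁ - 4·x₂ + 1, -4·x₁ + 1]].
At the point, J = [[-0.250, 1.000], [4.000, -1.000]].
det J = -3.750.

-3.750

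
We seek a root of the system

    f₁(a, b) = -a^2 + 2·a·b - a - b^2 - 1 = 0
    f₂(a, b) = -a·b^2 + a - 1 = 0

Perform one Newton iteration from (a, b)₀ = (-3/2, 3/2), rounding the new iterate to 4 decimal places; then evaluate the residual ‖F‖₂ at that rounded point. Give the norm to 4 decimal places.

At (-3/2, 3/2): F = (-8.5000, 0.8750).
Jacobian J = [[-2·a + 2·b - 1, 2·a - 2·b], [-b^2 + 1, -2·a·b]].
At the point, J = [[5.0000, -6.0000], [-1.2500, 4.5000]] (det J = 15.0000).
Solving J·Δ = −F gives Δ = (2.2000, 0.4167).
Then the next iterate is (a, b)₁ = (0.7000, 1.9167).
Re-evaluating at (0.7000, 1.9167): F = (-3.180359, -2.871617), so ‖F‖₂ = 4.2850.

4.2850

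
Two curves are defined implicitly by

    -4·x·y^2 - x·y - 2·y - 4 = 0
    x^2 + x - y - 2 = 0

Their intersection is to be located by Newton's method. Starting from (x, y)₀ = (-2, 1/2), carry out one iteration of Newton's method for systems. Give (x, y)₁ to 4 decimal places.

(-2.2353, 0.7059)

At (-2, 1/2): F = (-2.0000, -0.5000).
Jacobian J = [[-4·y^2 - y, -8·x·y - x - 2], [2·x + 1, -1]].
At the point, J = [[-1.5000, 8.0000], [-3.0000, -1.0000]] (det J = 25.5000).
Solving J·Δ = −F gives Δ = (-0.2353, 0.2059).
Then the next iterate is (x, y)₁ = (-2.2353, 0.7059).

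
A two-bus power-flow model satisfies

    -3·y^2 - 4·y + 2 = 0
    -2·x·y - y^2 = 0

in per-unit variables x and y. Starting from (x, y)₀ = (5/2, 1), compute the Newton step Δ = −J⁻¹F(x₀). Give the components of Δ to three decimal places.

(-1.250, -0.500)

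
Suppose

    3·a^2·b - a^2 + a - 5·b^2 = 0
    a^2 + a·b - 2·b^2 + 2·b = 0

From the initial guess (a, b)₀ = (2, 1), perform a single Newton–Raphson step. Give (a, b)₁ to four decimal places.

(0.8000, 3.9000)

At (2, 1): F = (5.0000, 6.0000).
Jacobian J = [[6·a·b - 2·a + 1, 3·a^2 - 10·b], [2·a + b, a - 4·b + 2]].
At the point, J = [[9.0000, 2.0000], [5.0000, 0.0000]] (det J = -10.0000).
Solving J·Δ = −F gives Δ = (-1.2000, 2.9000).
Then the next iterate is (a, b)₁ = (0.8000, 3.9000).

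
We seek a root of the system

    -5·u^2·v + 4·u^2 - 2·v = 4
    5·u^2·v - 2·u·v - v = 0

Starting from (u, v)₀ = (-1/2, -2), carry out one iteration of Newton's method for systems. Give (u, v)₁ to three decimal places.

(-0.366, -1.500)

At (-1/2, -2): F = (3.500, -2.500).
Jacobian J = [[-10·u·v + 8·u, -5·u^2 - 2], [10·u·v - 2·v, 5·u^2 - 2·u - 1]].
At the point, J = [[-14.000, -3.250], [14.000, 1.250]] (det J = 28.000).
Solving J·Δ = −F gives Δ = (0.134, 0.500).
Then the next iterate is (u, v)₁ = (-0.366, -1.500).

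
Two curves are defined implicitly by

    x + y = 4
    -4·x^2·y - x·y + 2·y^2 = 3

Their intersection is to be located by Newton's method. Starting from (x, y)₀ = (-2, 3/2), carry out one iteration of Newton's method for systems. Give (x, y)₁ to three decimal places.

(-0.180, 4.180)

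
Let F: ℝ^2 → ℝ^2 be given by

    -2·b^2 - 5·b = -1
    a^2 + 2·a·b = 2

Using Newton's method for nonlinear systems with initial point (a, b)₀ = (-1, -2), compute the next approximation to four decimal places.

At (-1, -2): F = (3.0000, 3.0000).
Jacobian J = [[0, -4·b - 5], [2·a + 2·b, 2·a]].
At the point, J = [[0.0000, 3.0000], [-6.0000, -2.0000]] (det J = 18.0000).
Solving J·Δ = −F gives Δ = (0.8333, -1.0000).
Then the next iterate is (a, b)₁ = (-0.1667, -3.0000).

(-0.1667, -3.0000)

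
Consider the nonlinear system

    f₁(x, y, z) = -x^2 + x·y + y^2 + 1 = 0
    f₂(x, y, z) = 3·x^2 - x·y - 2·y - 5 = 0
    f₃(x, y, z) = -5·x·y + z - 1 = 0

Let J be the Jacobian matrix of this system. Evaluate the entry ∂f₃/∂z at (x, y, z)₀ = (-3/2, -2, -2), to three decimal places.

1.000

∂f₃/∂z = 1.
At (-3/2, -2, -2) this is 1.000.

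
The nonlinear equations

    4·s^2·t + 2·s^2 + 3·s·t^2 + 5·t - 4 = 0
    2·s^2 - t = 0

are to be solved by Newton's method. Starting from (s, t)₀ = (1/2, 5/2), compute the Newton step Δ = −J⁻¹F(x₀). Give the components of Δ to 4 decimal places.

At (1/2, 5/2): F = (20.8750, -2.0000).
Jacobian J = [[8·s·t + 4·s + 3·t^2, 4·s^2 + 6·s·t + 5], [4·s, -1]].
At the point, J = [[30.7500, 13.5000], [2.0000, -1.0000]] (det J = -57.7500).
Solving J·Δ = −F gives Δ = (0.1061, -1.7879).

(0.1061, -1.7879)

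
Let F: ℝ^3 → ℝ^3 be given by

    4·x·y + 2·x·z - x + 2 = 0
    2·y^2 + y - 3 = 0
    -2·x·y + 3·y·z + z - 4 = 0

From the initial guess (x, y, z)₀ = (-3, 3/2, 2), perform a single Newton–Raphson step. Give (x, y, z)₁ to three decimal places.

At (-3, 3/2, 2): F = (-25.000, 3.000, 16.000).
Jacobian J = [[4·y + 2·z - 1, 4·x, 2·x], [0, 4·y + 1, 0], [-2·y, -2·x + 3·z, 3·y + 1]].
At the point, J = [[9.000, -12.000, -6.000], [0.000, 7.000, 0.000], [-3.000, 12.000, 5.500]] (det J = 220.500).
Solving J·Δ = −F gives Δ = (1.399, -0.429, -1.211).
Then the next iterate is (x, y, z)₁ = (-1.601, 1.071, 0.789).

(-1.601, 1.071, 0.789)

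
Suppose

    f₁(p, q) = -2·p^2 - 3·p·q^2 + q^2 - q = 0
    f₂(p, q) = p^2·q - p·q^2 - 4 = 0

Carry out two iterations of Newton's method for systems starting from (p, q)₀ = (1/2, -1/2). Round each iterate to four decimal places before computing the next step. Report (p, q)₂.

At (1/2, -1/2): F = (-0.1250, -4.2500).
Jacobian J = [[-4·p - 3·q^2, -6·p·q + 2·q - 1], [2·p·q - q^2, p^2 - 2·p·q]].
At the point, J = [[-2.7500, -0.5000], [-0.7500, 0.7500]] (det J = -2.4375).
Solving J·Δ = −F gives Δ = (-0.9103, 4.7564).
Then the next iterate is (p, q)₁ = (-0.4103, 4.2564).
Round to (-0.4103, 4.2564) and repeat: F = (35.823991, 4.149929), J = [[-52.709623, 17.991206], [-21.609743, 3.661148]].
Δ = (-0.2885, -2.8365), so (p, q)₂ = (-0.6988, 1.4199).

(-0.6988, 1.4199)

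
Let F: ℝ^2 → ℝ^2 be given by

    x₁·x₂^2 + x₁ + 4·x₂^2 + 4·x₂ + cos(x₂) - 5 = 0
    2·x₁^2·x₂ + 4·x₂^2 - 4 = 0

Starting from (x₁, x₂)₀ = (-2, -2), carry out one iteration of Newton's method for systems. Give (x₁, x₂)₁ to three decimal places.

At (-2, -2): F = (-7.41615, -4.000).
Jacobian J = [[x₂^2 + 1, 2·x₁·x₂ + 8·x₂ - sin(x₂) + 4], [4·x₁·x₂, 2·x₁^2 + 8·x₂]].
At the point, J = [[5.000, -3.09070], [16.000, -8.000]] (det J = 9.45124).
Solving J·Δ = −F gives Δ = (-4.969, -10.439).
Then the next iterate is (x₁, x₂)₁ = (-6.969, -12.439).

(-6.969, -12.439)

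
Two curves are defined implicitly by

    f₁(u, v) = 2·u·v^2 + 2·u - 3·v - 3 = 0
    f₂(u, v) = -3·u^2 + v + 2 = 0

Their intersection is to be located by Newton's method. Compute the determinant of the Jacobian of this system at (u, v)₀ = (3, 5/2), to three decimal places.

500.500

J = [[2·v^2 + 2, 4·u·v - 3], [-6·u, 1]].
At the point, J = [[14.500, 27.000], [-18.000, 1.000]].
det J = 500.500.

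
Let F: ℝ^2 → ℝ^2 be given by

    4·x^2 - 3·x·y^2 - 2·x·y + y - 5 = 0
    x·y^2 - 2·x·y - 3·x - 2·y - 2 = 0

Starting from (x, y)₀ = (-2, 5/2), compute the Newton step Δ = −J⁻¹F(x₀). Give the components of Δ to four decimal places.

At (-2, 5/2): F = (61.0000, -3.5000).
Jacobian J = [[8·x - 3·y^2 - 2·y, -6·x·y - 2·x + 1], [y^2 - 2·y - 3, 2·x·y - 2·x - 2]].
At the point, J = [[-39.7500, 35.0000], [-1.7500, -8.0000]] (det J = 379.2500).
Solving J·Δ = −F gives Δ = (0.9637, -0.6483).

(0.9637, -0.6483)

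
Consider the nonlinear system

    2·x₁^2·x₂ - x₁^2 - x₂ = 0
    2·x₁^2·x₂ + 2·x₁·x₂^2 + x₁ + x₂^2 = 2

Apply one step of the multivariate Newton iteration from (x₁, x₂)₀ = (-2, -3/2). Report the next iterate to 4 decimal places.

At (-2, -3/2): F = (-14.5000, -22.7500).
Jacobian J = [[4·x₁·x₂ - 2·x₁, 2·x₁^2 - 1], [4·x₁·x₂ + 2·x₂^2 + 1, 2·x₁^2 + 4·x₁·x₂ + 2·x₂]].
At the point, J = [[16.0000, 7.0000], [17.5000, 17.0000]] (det J = 149.5000).
Solving J·Δ = −F gives Δ = (0.5836, 0.7375).
Then the next iterate is (x₁, x₂)₁ = (-1.4164, -0.7625).

(-1.4164, -0.7625)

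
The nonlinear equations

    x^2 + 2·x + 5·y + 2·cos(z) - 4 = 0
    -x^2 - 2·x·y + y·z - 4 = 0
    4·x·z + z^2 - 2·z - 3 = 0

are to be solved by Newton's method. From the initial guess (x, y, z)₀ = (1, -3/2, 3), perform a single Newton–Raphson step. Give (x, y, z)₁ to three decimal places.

(1.946, -0.326, 0.080)

At (1, -3/2, 3): F = (-10.47998, -6.500, 12.000).
Jacobian J = [[2·x + 2, 5, -2·sin(z)], [-2·x - 2·y, -2·x + z, y], [4·z, 0, 4·x + 2·z - 2]].
At the point, J = [[4.000, 5.000, -0.28224], [1.000, 1.000, -1.500], [12.000, 0.000, 8.000]] (det J = -94.61312).
Solving J·Δ = −F gives Δ = (0.946, 1.174, -2.920).
Then the next iterate is (x, y, z)₁ = (1.946, -0.326, 0.080).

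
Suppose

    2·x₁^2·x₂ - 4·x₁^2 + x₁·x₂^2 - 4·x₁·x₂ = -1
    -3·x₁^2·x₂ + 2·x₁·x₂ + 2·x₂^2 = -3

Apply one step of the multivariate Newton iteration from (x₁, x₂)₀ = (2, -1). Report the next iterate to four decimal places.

At (2, -1): F = (-13.0000, 13.0000).
Jacobian J = [[4·x₁·x₂ - 8·x₁ + x₂^2 - 4·x₂, 2·x₁^2 + 2·x₁·x₂ - 4·x₁], [-6·x₁·x₂ + 2·x₂, -3·x₁^2 + 2·x₁ + 4·x₂]].
At the point, J = [[-19.0000, -4.0000], [10.0000, -12.0000]] (det J = 268.0000).
Solving J·Δ = −F gives Δ = (-0.7761, 0.4366).
Then the next iterate is (x₁, x₂)₁ = (1.2239, -0.5634).

(1.2239, -0.5634)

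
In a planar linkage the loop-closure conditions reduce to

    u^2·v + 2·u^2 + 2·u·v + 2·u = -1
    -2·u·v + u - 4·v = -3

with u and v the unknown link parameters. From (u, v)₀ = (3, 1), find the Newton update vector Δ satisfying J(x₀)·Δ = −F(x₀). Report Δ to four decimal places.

(-1.6585, -0.2341)

At (3, 1): F = (40.0000, -4.0000).
Jacobian J = [[2·u·v + 4·u + 2·v + 2, u^2 + 2·u], [-2·v + 1, -2·u - 4]].
At the point, J = [[22.0000, 15.0000], [-1.0000, -10.0000]] (det J = -205.0000).
Solving J·Δ = −F gives Δ = (-1.6585, -0.2341).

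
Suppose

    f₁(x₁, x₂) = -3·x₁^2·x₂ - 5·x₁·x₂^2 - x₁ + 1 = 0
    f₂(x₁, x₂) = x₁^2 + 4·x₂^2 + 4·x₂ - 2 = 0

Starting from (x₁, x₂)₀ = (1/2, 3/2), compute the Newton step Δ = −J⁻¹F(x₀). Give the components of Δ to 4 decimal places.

At (1/2, 3/2): F = (-6.2500, 13.2500).
Jacobian J = [[-6·x₁·x₂ - 5·x₂^2 - 1, -3·x₁^2 - 10·x₁·x₂], [2·x₁, 8·x₂ + 4]].
At the point, J = [[-16.7500, -8.2500], [1.0000, 16.0000]] (det J = -259.7500).
Solving J·Δ = −F gives Δ = (0.0359, -0.8304).

(0.0359, -0.8304)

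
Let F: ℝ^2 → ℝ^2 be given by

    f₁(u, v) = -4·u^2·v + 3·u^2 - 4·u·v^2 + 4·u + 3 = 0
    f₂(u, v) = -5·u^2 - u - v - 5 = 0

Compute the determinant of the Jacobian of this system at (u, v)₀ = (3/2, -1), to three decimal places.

J = [[-8·u·v + 6·u - 4·v^2 + 4, -4·u^2 - 8·u·v], [-10·u - 1, -1]].
At the point, J = [[21.000, 3.000], [-16.000, -1.000]].
det J = 27.000.

27.000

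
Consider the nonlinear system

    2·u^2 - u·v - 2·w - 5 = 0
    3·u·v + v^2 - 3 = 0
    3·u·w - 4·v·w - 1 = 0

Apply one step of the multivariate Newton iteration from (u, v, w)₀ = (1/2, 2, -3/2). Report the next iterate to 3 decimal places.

(1.384, 0.309, -2.327)

At (1/2, 2, -3/2): F = (-2.500, 4.000, 8.750).
Jacobian J = [[4·u - v, -u, -2], [3·v, 3·u + 2·v, 0], [3·w, -4·w, 3·u - 4·v]].
At the point, J = [[0.000, -0.500, -2.000], [6.000, 5.500, 0.000], [-4.500, 6.000, -6.500]] (det J = -141.000).
Solving J·Δ = −F gives Δ = (0.884, -1.691, -0.827).
Then the next iterate is (u, v, w)₁ = (1.384, 0.309, -2.327).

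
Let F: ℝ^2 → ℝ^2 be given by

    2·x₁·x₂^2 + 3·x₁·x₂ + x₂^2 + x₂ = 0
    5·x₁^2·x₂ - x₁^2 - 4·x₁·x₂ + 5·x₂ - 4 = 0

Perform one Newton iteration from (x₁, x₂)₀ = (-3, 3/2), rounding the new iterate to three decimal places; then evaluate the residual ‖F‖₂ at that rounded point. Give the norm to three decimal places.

22.600

At (-3, 3/2): F = (-23.250, 80.000).
Jacobian J = [[2·x₂^2 + 3·x₂, 4·x₁·x₂ + 3·x₁ + 2·x₂ + 1], [10·x₁·x₂ - 2·x₁ - 4·x₂, 5·x₁^2 - 4·x₁ + 5]].
At the point, J = [[9.000, -23.000], [-45.000, 62.000]] (det J = -477.000).
Solving J·Δ = −F gives Δ = (0.835, -0.684).
Then the next iterate is (x₁, x₂)₁ = (-2.165, 0.816).
Re-evaluating at (-2.165, 0.816): F = (-6.70122, 21.58321), so ‖F‖₂ = 22.600.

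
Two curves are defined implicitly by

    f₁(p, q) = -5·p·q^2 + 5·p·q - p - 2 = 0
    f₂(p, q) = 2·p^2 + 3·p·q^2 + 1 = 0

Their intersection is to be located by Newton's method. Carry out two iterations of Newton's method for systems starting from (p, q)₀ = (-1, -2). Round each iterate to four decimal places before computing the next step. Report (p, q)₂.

(-0.0257, -1.9425)

At (-1, -2): F = (29.0000, -9.0000).
Jacobian J = [[-5·q^2 + 5·q - 1, -10·p·q + 5·p], [4·p + 3·q^2, 6·p·q]].
At the point, J = [[-31.0000, -25.0000], [8.0000, 12.0000]] (det J = -172.0000).
Solving J·Δ = −F gives Δ = (0.7151, 0.2733).
Then the next iterate is (p, q)₁ = (-0.2849, -1.7267).
Round to (-0.2849, -1.7267) and repeat: F = (4.991721, -1.385946), J = [[-24.540964, -6.343868], [7.804879, 2.951621]].
Δ = (0.2592, -0.2158), so (p, q)₂ = (-0.0257, -1.9425).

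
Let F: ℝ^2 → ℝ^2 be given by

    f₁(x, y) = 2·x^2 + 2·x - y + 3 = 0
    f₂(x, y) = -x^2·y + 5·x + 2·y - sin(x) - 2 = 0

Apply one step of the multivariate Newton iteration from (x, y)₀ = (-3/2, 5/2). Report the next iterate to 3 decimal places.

At (-3/2, 5/2): F = (2.000, -9.12751).
Jacobian J = [[4·x + 2, -1], [-2·x·y - cos(x) + 5, -x^2 + 2]].
At the point, J = [[-4.000, -1.000], [12.42926, -0.250]] (det J = 13.42926).
Solving J·Δ = −F gives Δ = (0.717, -0.868).
Then the next iterate is (x, y)₁ = (-0.783, 1.632).

(-0.783, 1.632)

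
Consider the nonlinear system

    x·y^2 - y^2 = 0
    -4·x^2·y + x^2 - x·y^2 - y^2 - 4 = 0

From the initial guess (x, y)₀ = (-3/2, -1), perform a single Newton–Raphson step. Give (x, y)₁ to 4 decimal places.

At (-3/2, -1): F = (-2.5000, 7.7500).
Jacobian J = [[y^2, 2·x·y - 2·y], [-8·x·y + 2·x - y^2, -4·x^2 - 2·x·y - 2·y]].
At the point, J = [[1.0000, 5.0000], [-16.0000, -10.0000]] (det J = 70.0000).
Solving J·Δ = −F gives Δ = (0.1964, 0.4607).
Then the next iterate is (x, y)₁ = (-1.3036, -0.5393).

(-1.3036, -0.5393)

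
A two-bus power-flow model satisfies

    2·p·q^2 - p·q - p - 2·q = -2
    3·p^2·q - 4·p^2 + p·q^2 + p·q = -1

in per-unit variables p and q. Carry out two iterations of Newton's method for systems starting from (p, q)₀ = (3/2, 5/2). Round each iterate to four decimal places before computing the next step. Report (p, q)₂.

(1.2062, -2.4460)

At (3/2, 5/2): F = (10.5000, 22.0000).
Jacobian J = [[2·q^2 - q - 1, 4·p·q - p - 2], [6·p·q - 8·p + q^2 + q, 3·p^2 + 2·p·q + p]].
At the point, J = [[9.0000, 11.5000], [19.2500, 15.7500]] (det J = -79.6250).
Solving J·Δ = −F gives Δ = (-1.1005, -0.0518).
Then the next iterate is (p, q)₁ = (0.3995, 2.4482).
Round to (0.3995, 2.4482) and repeat: F = (0.514997, 4.906331), J = [[8.539166, 1.512724], [11.114219, 2.834413]].
Δ = (0.8067, -4.8942), so (p, q)₂ = (1.2062, -2.4460).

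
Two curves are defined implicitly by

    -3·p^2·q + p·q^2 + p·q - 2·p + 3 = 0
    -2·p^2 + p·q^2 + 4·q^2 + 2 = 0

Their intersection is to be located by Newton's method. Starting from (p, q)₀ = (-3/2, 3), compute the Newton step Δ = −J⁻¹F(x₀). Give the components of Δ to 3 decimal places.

(0.171, -1.504)

At (-3/2, 3): F = (-32.250, 20.000).
Jacobian J = [[-6·p·q + q^2 + q - 2, -3·p^2 + 2·p·q + p], [-4·p + q^2, 2·p·q + 8·q]].
At the point, J = [[37.000, -17.250], [15.000, 15.000]] (det J = 813.750).
Solving J·Δ = −F gives Δ = (0.171, -1.504).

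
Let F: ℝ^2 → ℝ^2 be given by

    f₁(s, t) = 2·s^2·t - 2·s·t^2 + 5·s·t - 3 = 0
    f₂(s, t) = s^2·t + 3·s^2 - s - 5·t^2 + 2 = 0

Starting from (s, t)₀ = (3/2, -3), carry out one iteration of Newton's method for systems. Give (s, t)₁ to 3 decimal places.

At (3/2, -3): F = (-66.000, -44.500).
Jacobian J = [[4·s·t - 2·t^2 + 5·t, 2·s^2 - 4·s·t + 5·s], [2·s·t + 6·s - 1, s^2 - 10·t]].
At the point, J = [[-51.000, 30.000], [-1.000, 32.250]] (det J = -1614.750).
Solving J·Δ = −F gives Δ = (-0.491, 1.365).
Then the next iterate is (s, t)₁ = (1.009, -1.635).

(1.009, -1.635)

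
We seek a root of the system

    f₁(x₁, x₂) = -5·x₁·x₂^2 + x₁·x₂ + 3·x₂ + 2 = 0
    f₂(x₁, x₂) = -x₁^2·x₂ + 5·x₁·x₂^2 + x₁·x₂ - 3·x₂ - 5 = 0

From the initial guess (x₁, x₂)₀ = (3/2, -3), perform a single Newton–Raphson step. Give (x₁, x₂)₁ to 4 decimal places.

(2.5874, -0.3496)

At (3/2, -3): F = (-79.0000, 73.7500).
Jacobian J = [[-5·x₂^2 + x₂, -10·x₁·x₂ + x₁ + 3], [-2·x₁·x₂ + 5·x₂^2 + x₂, -x₁^2 + 10·x₁·x₂ + x₁ - 3]].
At the point, J = [[-48.0000, 49.5000], [51.0000, -48.7500]] (det J = -184.5000).
Solving J·Δ = −F gives Δ = (1.0874, 2.6504).
Then the next iterate is (x₁, x₂)₁ = (2.5874, -0.3496).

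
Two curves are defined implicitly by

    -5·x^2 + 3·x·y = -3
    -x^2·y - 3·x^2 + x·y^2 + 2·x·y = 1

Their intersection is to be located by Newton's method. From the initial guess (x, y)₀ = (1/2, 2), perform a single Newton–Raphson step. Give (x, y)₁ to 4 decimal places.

(6.4643, -5.1429)

At (1/2, 2): F = (4.7500, 1.7500).
Jacobian J = [[-10·x + 3·y, 3·x], [-2·x·y - 6·x + y^2 + 2·y, -x^2 + 2·x·y + 2·x]].
At the point, J = [[1.0000, 1.5000], [3.0000, 2.7500]] (det J = -1.7500).
Solving J·Δ = −F gives Δ = (5.9643, -7.1429).
Then the next iterate is (x, y)₁ = (6.4643, -5.1429).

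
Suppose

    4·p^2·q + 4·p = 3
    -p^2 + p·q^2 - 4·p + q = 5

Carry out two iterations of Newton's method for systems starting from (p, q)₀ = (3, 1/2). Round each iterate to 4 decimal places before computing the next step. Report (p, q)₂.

(0.1282, 3.0547)

At (3, 1/2): F = (27.0000, -24.7500).
Jacobian J = [[8·p·q + 4, 4·p^2], [-2·p + q^2 - 4, 2·p·q + 1]].
At the point, J = [[16.0000, 36.0000], [-9.7500, 4.0000]] (det J = 415.0000).
Solving J·Δ = −F gives Δ = (-2.4072, 0.3199).
Then the next iterate is (p, q)₁ = (0.5928, 0.8199).
Round to (0.5928, 0.8199) and repeat: F = (0.523690, -6.504210), J = [[7.888294, 1.405647], [-4.513364, 1.972073]].
Δ = (-0.4646, 2.2348), so (p, q)₂ = (0.1282, 3.0547).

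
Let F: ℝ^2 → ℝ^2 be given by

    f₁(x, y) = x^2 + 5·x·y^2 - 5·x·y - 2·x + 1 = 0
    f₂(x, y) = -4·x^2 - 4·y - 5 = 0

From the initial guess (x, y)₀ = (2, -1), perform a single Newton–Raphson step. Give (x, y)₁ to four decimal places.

(0.8750, -0.7500)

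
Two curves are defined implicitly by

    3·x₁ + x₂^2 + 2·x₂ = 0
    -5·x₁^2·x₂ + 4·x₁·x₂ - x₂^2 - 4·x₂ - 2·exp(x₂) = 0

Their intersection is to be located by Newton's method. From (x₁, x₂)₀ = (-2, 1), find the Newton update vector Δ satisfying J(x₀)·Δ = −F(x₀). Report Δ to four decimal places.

(1.2695, -0.2021)

At (-2, 1): F = (-3.0000, -38.436564).
Jacobian J = [[3, 2·x₂ + 2], [-10·x₁·x₂ + 4·x₂, -5·x₁^2 + 4·x₁ - 2·x₂ - 2·exp(x₂) - 4]].
At the point, J = [[3.0000, 4.0000], [24.0000, -39.436564]] (det J = -214.309691).
Solving J·Δ = −F gives Δ = (1.2695, -0.2021).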